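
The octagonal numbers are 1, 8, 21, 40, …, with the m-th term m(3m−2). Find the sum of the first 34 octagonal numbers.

Σ i(3i−2) = 3Σi² − 2Σi over i = 1..34.
Σi = 595 and Σi² = 13685.
3·13685 − 2·595 = 39865.

39865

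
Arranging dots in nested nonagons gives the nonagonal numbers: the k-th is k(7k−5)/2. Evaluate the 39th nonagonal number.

The 39th nonagonal number is n(7n−5)/2 with n = 39.
39·(7·39 − 5)/2 = 39·268/2 = 39·134 = 5226.

5226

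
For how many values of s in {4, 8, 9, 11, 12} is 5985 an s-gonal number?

2

s = 4: P(4, 77) = 5929 and P(4, 78) = 6084; 5985 is not s-gonal.
s = 8: P(8, 45) = 5985. ✓
s = 9: P(9, 41) = 5781 and P(9, 42) = 6069; 5985 is not s-gonal.
s = 11: P(11, 36) = 5706 and P(11, 37) = 6031; 5985 is not s-gonal.
s = 12: P(12, 35) = 5985. ✓
Hits: s ∈ {8, 12} → 2.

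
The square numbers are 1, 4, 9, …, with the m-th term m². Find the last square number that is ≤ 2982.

Solve n² ≤ 2982 for integer n.
n = 54 gives 2916 ≤ 2982, while n = 55 gives 3025 > 2982; so the answer is 2916.

2916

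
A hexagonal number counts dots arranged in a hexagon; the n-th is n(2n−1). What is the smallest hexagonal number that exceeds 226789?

Solve n(2n−1) > 226789 for integer n.
The largest n with value ≤ 226789 is 336 (since 225456 ≤ 226789 < 226801), so the first above is n = 337, value 226801.

226801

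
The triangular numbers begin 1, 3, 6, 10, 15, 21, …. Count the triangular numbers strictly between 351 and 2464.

43

The n-th triangular number is n(n+1)/2.
Smallest index with value > 351: n = 27 (giving 378).
Largest index with value < 2464: n = 69 (giving 2415).
Indices 27 through 69: 43 terms.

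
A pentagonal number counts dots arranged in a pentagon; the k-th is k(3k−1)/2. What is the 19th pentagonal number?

532

The 19th pentagonal number is n(3n−1)/2 with n = 19.
19·(3·19 − 1)/2 = 19·56/2 = 19·28 = 532.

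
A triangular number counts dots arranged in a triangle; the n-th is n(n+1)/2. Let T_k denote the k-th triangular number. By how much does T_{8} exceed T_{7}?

Consecutive triangular numbers differ by n: T_{8} − T_{7} = 8.

8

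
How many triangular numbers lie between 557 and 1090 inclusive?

The n-th triangular number is n(n+1)/2.
Smallest index with value ≥ 557: n = 33 (giving 561).
Largest index with value ≤ 1090: n = 46 (giving 1081).
Indices 33 through 46: 14 terms.

14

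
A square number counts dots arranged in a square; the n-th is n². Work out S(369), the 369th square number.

136161

369² = 136161.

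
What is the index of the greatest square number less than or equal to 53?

Solve n² ≤ 53 for integer n.
n = 7 gives 49 ≤ 53, while n = 8 gives 64 > 53; so the answer is index 7.

7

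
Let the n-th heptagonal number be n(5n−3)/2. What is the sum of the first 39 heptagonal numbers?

Σ i(5i−3)/2 = (5Σi² − 3Σi) / 2 over i = 1..39.
Σi = 780 and Σi² = 20540.
(5·20540 − 3·780) / 2 = 100360/2 = 50180.

50180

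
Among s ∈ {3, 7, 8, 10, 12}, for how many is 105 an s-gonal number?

s = 3: P(3, 14) = 105. ✓
s = 7: P(7, 6) = 81 and P(7, 7) = 112; 105 is not s-gonal.
s = 8: P(8, 6) = 96 and P(8, 7) = 133; 105 is not s-gonal.
s = 10: P(10, 5) = 85 and P(10, 6) = 126; 105 is not s-gonal.
s = 12: P(12, 5) = 105. ✓
Hits: s ∈ {3, 12} → 2.

2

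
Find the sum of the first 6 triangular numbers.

56

Σ i(i+1)/2 = (Σi² + Σi) / 2 over i = 1..6.
Σi = 21 and Σi² = 91.
(1·91 + 1·21) / 2 = 112/2 = 56.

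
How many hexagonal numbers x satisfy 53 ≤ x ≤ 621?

12

The n-th hexagonal number is n(2n−1).
Smallest index with value ≥ 53: n = 6 (giving 66).
Largest index with value ≤ 621: n = 17 (giving 561).
Indices 6 through 17: 12 terms.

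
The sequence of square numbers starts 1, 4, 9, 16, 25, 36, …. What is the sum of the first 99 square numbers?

Σ_{i=1}^{99} i² = 99·100·199/6 = 328350.

328350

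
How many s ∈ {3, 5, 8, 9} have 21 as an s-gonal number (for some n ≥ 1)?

2

s = 3: P(3, 6) = 21. ✓
s = 5: P(5, 3) = 12 and P(5, 4) = 22; 21 is not s-gonal.
s = 8: P(8, 3) = 21. ✓
s = 9: P(9, 2) = 9 and P(9, 3) = 24; 21 is not s-gonal.
Hits: s ∈ {3, 8} → 2.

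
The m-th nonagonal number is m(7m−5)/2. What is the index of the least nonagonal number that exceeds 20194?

77

Solve n(7n−5)/2 > 20194 for integer n.
The largest n with value ≤ 20194 is 76 (since 20026 ≤ 20194 < 20559), so the first above is n = 77, value 20559.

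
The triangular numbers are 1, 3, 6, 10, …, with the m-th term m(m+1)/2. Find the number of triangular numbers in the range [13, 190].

The n-th triangular number is n(n+1)/2.
Smallest index with value ≥ 13: n = 5 (giving 15).
Largest index with value ≤ 190: n = 19 (giving 190).
Indices 5 through 19: 15 terms.

15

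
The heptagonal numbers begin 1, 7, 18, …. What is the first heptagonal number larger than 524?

Solve n(5n−3)/2 > 524 for integer n.
The largest n with value ≤ 524 is 14 (since 469 ≤ 524 < 540), so the first above is n = 15, value 540.

540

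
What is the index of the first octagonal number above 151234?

225

Solve n(3n−2) > 151234 for integer n.
The largest n with value ≤ 151234 is 224 (since 150080 ≤ 151234 < 151425), so the first above is n = 225, value 151425.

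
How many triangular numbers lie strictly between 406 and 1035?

16

The n-th triangular number is n(n+1)/2.
Smallest index with value > 406: n = 29 (giving 435).
Largest index with value < 1035: n = 44 (giving 990).
Indices 29 through 44: 16 terms.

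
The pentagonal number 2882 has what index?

Set n(3n−1)/2 = 2882, giving 3n² − n − 5764 = 0.
The discriminant is 1 + 24·2882 = 69169, and √69169 = 263.
So n = (1 + 263) / 6 = 264/6 = 44.
Check: 44·(3·44 − 1)/2 = 2882. ✓

44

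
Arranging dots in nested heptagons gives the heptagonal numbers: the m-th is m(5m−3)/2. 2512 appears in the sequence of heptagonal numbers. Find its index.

32

Set n(5n−3)/2 = 2512, giving 5n² − 3n − 5024 = 0.
The discriminant is 9 + 40·2512 = 100489, and √100489 = 317.
So n = (3 + 317) / 10 = 320/10 = 32.
Check: 32·(5·32 − 3)/2 = 2512. ✓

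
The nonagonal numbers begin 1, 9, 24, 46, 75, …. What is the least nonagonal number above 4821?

4959

Solve n(7n−5)/2 > 4821 for integer n.
The largest n with value ≤ 4821 is 37 (since 4699 ≤ 4821 < 4959), so the first above is n = 38, value 4959.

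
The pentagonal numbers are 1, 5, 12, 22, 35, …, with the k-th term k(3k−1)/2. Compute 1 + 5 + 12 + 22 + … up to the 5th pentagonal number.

75

Σ i(3i−1)/2 = (3Σi² − Σi) / 2 over i = 1..5.
Σi = 15 and Σi² = 55.
(3·55 − 1·15) / 2 = 150/2 = 75.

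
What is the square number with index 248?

61504

The 248th square number is n² with n = 248.
248² = 61504.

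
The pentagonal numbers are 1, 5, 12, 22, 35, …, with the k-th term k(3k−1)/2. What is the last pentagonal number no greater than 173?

145

Solve n(3n−1)/2 ≤ 173 for integer n.
n = 10 gives 145 ≤ 173, while n = 11 gives 176 > 173; so the answer is 145.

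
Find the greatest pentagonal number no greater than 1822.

1820

Solve n(3n−1)/2 ≤ 1822 for integer n.
n = 35 gives 1820 ≤ 1822, while n = 36 gives 1926 > 1822; so the answer is 1820.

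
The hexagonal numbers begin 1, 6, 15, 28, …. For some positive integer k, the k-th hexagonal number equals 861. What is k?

Set n(2n−1) = 861, giving 2n² − n − 861 = 0.
The discriminant is 1 + 8·861 = 6889, and √6889 = 83.
So n = (1 + 83) / 4 = 84/4 = 21.

21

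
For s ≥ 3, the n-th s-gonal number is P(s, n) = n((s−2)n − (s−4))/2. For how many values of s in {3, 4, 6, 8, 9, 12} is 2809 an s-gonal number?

s = 3: P(3, 74) = 2775 and P(3, 75) = 2850; 2809 is not s-gonal.
s = 4: P(4, 53) = 2809. ✓
s = 6: P(6, 37) = 2701 and P(6, 38) = 2850; 2809 is not s-gonal.
s = 8: P(8, 30) = 2640 and P(8, 31) = 2821; 2809 is not s-gonal.
s = 9: P(9, 28) = 2674 and P(9, 29) = 2871; 2809 is not s-gonal.
s = 12: P(12, 24) = 2784 and P(12, 25) = 3025; 2809 is not s-gonal.
Hits: s ∈ {4} → 1.

1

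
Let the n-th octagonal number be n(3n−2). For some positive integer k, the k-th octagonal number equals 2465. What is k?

Set n(3n−2) = 2465, giving 3n² − 2n − 2465 = 0.
The discriminant is 4 + 12·2465 = 29584, and √29584 = 172.
So n = (2 + 172) / 6 = 174/6 = 29.
Check: 29·(3·29 − 2) = 2465. ✓

29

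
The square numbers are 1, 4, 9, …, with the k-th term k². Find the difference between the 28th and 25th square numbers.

28² = 784 and 25² = 625.
Difference: 784 − 625 = 159.

159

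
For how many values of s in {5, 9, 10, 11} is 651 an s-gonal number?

s = 5: P(5, 21) = 651. ✓
s = 9: P(9, 14) = 651. ✓
s = 10: P(10, 13) = 637 and P(10, 14) = 742; 651 is not s-gonal.
s = 11: P(11, 12) = 606 and P(11, 13) = 715; 651 is not s-gonal.
Hits: s ∈ {5, 9} → 2.

2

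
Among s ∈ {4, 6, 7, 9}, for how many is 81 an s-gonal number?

2

s = 4: P(4, 9) = 81. ✓
s = 6: P(6, 6) = 66 and P(6, 7) = 91; 81 is not s-gonal.
s = 7: P(7, 6) = 81. ✓
s = 9: P(9, 5) = 75 and P(9, 6) = 111; 81 is not s-gonal.
Hits: s ∈ {4, 7} → 2.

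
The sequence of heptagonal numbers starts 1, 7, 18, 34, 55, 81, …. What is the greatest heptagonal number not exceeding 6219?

6175

Solve n(5n−3)/2 ≤ 6219 for integer n.
n = 50 gives 6175 ≤ 6219, while n = 51 gives 6426 > 6219; so the answer is 6175.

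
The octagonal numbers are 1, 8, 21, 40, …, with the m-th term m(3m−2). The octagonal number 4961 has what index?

Set n(3n−2) = 4961, giving 3n² − 2n − 4961 = 0.
The discriminant is 4 + 12·4961 = 59536, and √59536 = 244.
So n = (2 + 244) / 6 = 246/6 = 41.

41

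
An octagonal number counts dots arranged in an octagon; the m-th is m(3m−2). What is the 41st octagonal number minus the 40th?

Consecutive octagonal numbers differ by 6n − 5: here 6·41 − 5 = 241.

241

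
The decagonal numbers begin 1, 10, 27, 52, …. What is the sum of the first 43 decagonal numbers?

Σ i(4i−3) = 4Σi² − 3Σi over i = 1..43.
Σi = 946 and Σi² = 27434.
4·27434 − 3·946 = 106898.

106898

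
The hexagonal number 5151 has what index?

Set n(2n−1) = 5151, giving 2n² − n − 5151 = 0.
The discriminant is 1 + 8·5151 = 41209, and √41209 = 203.
So n = (1 + 203) / 4 = 204/4 = 51.

51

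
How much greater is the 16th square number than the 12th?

16² = 256 and 12² = 144.
Difference: 256 − 144 = 112.

112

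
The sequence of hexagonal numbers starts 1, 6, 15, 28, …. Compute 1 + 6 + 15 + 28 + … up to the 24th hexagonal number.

9500

Σ i(2i−1) = 2Σi² − Σi over i = 1..24.
Σi = 300 and Σi² = 4900.
2·4900 − 1·300 = 9500.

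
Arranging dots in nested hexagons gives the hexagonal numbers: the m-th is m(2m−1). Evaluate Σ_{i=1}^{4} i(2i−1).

Σ i(2i−1) = 2Σi² − Σi over i = 1..4.
Σi = 10 and Σi² = 30.
2·30 − 1·10 = 50.

50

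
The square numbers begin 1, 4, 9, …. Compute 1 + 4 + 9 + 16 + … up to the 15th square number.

1240

Σ_{i=1}^{15} i² = 15·16·31/6 = 1240.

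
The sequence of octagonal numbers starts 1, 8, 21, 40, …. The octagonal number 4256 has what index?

Set n(3n−2) = 4256, giving 3n² − 2n − 4256 = 0.
The discriminant is 4 + 12·4256 = 51076, and √51076 = 226.
So n = (2 + 226) / 6 = 228/6 = 38.

38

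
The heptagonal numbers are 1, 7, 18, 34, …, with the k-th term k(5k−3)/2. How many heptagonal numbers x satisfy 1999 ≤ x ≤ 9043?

32

The n-th heptagonal number is n(5n−3)/2.
Smallest index with value ≥ 1999: n = 29 (giving 2059).
Largest index with value ≤ 9043: n = 60 (giving 8910).
Indices 29 through 60: 32 terms.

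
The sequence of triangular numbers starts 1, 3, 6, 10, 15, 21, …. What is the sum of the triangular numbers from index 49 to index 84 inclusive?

82740

Σ i(i+1)/2 = (Σi² + Σi) / 2 over i = 49..84.
Σi = 3570 − 1176 = 2394 and Σi² = 201110 − 38024 = 163086.
(1·163086 + 1·2394) / 2 = 165480/2 = 82740.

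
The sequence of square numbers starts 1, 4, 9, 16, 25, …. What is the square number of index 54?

2916

54² = 2916.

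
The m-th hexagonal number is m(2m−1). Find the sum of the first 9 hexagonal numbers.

Σ i(2i−1) = 2Σi² − Σi over i = 1..9.
Σi = 45 and Σi² = 285.
2·285 − 1·45 = 525.

525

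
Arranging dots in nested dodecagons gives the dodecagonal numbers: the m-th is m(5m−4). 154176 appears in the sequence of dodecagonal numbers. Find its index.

Set n(5n−4) = 154176, giving 5n² − 4n − 154176 = 0.
The discriminant is 16 + 20·154176 = 3083536, and √3083536 = 1756.
So n = (4 + 1756) / 10 = 1760/10 = 176.

176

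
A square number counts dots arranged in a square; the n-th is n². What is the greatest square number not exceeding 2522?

Solve n² ≤ 2522 for integer n.
n = 50 gives 2500 ≤ 2522, while n = 51 gives 2601 > 2522; so the answer is 2500.

2500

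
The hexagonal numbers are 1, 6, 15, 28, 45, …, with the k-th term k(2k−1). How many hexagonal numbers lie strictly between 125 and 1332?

18

The n-th hexagonal number is n(2n−1).
Smallest index with value > 125: n = 9 (giving 153).
Largest index with value < 1332: n = 26 (giving 1326).
Indices 9 through 26: 18 terms.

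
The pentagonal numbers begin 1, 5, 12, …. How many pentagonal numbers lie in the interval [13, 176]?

8

The n-th pentagonal number is n(3n−1)/2.
Smallest index with value ≥ 13: n = 4 (giving 22).
Largest index with value ≤ 176: n = 11 (giving 176).
Indices 4 through 11: 8 terms.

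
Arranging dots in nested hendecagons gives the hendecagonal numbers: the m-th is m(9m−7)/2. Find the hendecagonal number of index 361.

585181

The 361st hendecagonal number is n(9n−7)/2 with n = 361.
361·(9·361 − 7)/2 = 361·3242/2 = 361·1621 = 585181.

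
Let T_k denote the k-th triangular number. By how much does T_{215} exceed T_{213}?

215·216/2 = 23220 and 213·214/2 = 22791.
Difference: 23220 − 22791 = 429.

429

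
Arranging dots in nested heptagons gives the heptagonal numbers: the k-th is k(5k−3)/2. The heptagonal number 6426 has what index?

Set n(5n−3)/2 = 6426, giving 5n² − 3n − 12852 = 0.
The discriminant is 9 + 40·6426 = 257049, and √257049 = 507.
So n = (3 + 507) / 10 = 510/10 = 51.

51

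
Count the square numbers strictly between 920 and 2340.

18

The n-th square number is n².
Smallest index with value > 920: n = 31 (giving 961).
Largest index with value < 2340: n = 48 (giving 2304).
Indices 31 through 48: 18 terms.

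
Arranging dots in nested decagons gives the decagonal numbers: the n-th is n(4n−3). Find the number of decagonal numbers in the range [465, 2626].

The n-th decagonal number is n(4n−3).
Smallest index with value ≥ 465: n = 12 (giving 540).
Largest index with value ≤ 2626: n = 26 (giving 2626).
Indices 12 through 26: 15 terms.

15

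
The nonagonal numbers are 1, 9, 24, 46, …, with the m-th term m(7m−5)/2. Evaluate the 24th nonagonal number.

The 24th nonagonal number is n(7n−5)/2 with n = 24.
24·(7·24 − 5)/2 = 24·163/2 = 1956.

1956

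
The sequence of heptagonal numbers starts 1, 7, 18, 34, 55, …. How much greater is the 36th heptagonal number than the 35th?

Consecutive heptagonal numbers differ by 5n − 4: here 5·36 − 4 = 176.

176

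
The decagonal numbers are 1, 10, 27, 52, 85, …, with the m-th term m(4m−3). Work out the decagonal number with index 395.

622915

The 395th decagonal number is n(4n−3) with n = 395.
395·(4·395 − 3) = 395·1577 = 622915.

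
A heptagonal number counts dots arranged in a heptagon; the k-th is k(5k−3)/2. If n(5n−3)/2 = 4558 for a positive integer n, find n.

Set n(5n−3)/2 = 4558, giving 5n² − 3n − 9116 = 0.
The discriminant is 9 + 40·4558 = 182329, and √182329 = 427.
So n = (3 + 427) / 10 = 430/10 = 43.

43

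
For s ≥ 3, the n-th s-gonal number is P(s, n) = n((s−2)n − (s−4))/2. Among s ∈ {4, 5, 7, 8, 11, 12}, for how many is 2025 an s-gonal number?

s = 4: P(4, 45) = 2025. ✓
s = 5: P(5, 36) = 1926 and P(5, 37) = 2035; 2025 is not s-gonal.
s = 7: P(7, 28) = 1918 and P(7, 29) = 2059; 2025 is not s-gonal.
s = 8: P(8, 26) = 1976 and P(8, 27) = 2133; 2025 is not s-gonal.
s = 11: P(11, 21) = 1911 and P(11, 22) = 2101; 2025 is not s-gonal.
s = 12: P(12, 20) = 1920 and P(12, 21) = 2121; 2025 is not s-gonal.
Hits: s ∈ {4} → 1.

1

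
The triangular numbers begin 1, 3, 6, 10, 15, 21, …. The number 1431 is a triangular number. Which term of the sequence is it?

Set n(n+1)/2 = 1431, giving n² + n − 2862 = 0.
The discriminant is 1 + 8·1431 = 11449, and √11449 = 107.
So n = (-1 + 107) / 2 = 106/2 = 53.

53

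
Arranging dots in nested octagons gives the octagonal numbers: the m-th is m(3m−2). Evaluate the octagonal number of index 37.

The 37th octagonal number is n(3n−2) with n = 37.
37·(3·37 − 2) = 37·109 = 4033.

4033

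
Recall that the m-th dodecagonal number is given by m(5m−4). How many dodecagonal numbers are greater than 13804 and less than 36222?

The n-th dodecagonal number is n(5n−4).
Smallest index with value > 13804: n = 53 (giving 13833).
Largest index with value < 36222: n = 85 (giving 35785).
Indices 53 through 85: 33 terms.

33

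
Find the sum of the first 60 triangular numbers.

37820

Σ i(i+1)/2 = (Σi² + Σi) / 2 over i = 1..60.
Σi = 1830 and Σi² = 73810.
(1·73810 + 1·1830) / 2 = 75640/2 = 37820.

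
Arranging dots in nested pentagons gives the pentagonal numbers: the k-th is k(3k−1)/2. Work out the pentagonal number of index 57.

The 57th pentagonal number is n(3n−1)/2 with n = 57.
57·(3·57 − 1)/2 = 57·170/2 = 57·85 = 4845.

4845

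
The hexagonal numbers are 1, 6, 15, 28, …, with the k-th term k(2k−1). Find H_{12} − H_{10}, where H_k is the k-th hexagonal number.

12·(2·12 − 1) = 276 and 10·(2·10 − 1) = 190.
Difference: 276 − 190 = 86.

86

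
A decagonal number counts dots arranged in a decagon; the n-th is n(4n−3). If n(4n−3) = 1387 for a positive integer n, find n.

19

Set n(4n−3) = 1387, giving 4n² − 3n − 1387 = 0.
So n = (3 + 149) / 8 = 152/8 = 19.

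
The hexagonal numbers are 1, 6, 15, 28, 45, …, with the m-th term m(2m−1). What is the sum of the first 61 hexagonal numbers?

153171

Σ i(2i−1) = 2Σi² − Σi over i = 1..61.
Σi = 1891 and Σi² = 77531.
2·77531 − 1·1891 = 153171.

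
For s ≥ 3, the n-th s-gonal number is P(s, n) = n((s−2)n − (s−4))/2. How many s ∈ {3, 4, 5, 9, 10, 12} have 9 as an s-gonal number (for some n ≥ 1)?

s = 3: P(3, 3) = 6 and P(3, 4) = 10; 9 is not s-gonal.
s = 4: P(4, 3) = 9. ✓
s = 5: P(5, 2) = 5 and P(5, 3) = 12; 9 is not s-gonal.
s = 9: P(9, 2) = 9. ✓
s = 10: P(10, 1) = 1 and P(10, 2) = 10; 9 is not s-gonal.
s = 12: P(12, 1) = 1 and P(12, 2) = 12; 9 is not s-gonal.
Hits: s ∈ {4, 9} → 2.

2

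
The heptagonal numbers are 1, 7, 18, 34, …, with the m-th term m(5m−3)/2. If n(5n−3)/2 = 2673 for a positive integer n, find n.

Set n(5n−3)/2 = 2673, giving 5n² − 3n − 5346 = 0.
So n = (3 + 327) / 10 = 330/10 = 33.
Check: 33·(5·33 − 3)/2 = 2673. ✓

33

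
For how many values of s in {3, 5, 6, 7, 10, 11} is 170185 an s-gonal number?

s = 3: P(3, 582) = 169653 and P(3, 583) = 170236; 170185 is not s-gonal.
s = 5: P(5, 337) = 170185. ✓
s = 6: P(6, 291) = 169071 and P(6, 292) = 170236; 170185 is not s-gonal.
s = 7: P(7, 261) = 169911 and P(7, 262) = 171217; 170185 is not s-gonal.
s = 10: P(10, 206) = 169126 and P(10, 207) = 170775; 170185 is not s-gonal.
s = 11: P(11, 194) = 168683 and P(11, 195) = 170430; 170185 is not s-gonal.
Hits: s ∈ {5} → 1.

1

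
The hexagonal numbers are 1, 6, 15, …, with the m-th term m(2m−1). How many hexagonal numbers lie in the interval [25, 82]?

3

The n-th hexagonal number is n(2n−1).
Smallest index with value ≥ 25: n = 4 (giving 28).
Largest index with value ≤ 82: n = 6 (giving 66).
Indices 4 through 6: 3 terms.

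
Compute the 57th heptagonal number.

8037

The 57th heptagonal number is n(5n−3)/2 with n = 57.
57·(5·57 − 3)/2 = 57·282/2 = 57·141 = 8037.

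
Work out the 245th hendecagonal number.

The 245th hendecagonal number is n(9n−7)/2 with n = 245.
245·(9·245 − 7)/2 = 245·2198/2 = 245·1099 = 269255.

269255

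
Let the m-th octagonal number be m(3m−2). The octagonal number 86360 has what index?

Set n(3n−2) = 86360, giving 3n² − 2n − 86360 = 0.
So n = (2 + 1018) / 6 = 1020/6 = 170.
Check: 170·(3·170 − 2) = 86360. ✓

170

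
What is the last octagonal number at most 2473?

2465

Solve n(3n−2) ≤ 2473 for integer n.
n = 29 gives 2465 ≤ 2473, while n = 30 gives 2640 > 2473; so the answer is 2465.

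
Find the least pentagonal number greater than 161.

176

Solve n(3n−1)/2 > 161 for integer n.
The largest n with value ≤ 161 is 10 (since 145 ≤ 161 < 176), so the first above is n = 11, value 176.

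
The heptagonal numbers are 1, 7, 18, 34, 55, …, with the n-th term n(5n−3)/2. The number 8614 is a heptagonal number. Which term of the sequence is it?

59

Set n(5n−3)/2 = 8614, giving 5n² − 3n − 17228 = 0.
So n = (3 + 587) / 10 = 590/10 = 59.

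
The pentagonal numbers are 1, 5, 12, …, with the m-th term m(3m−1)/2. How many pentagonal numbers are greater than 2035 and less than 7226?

32

The n-th pentagonal number is n(3n−1)/2.
Smallest index with value > 2035: n = 38 (giving 2147).
Largest index with value < 7226: n = 69 (giving 7107).
Indices 38 through 69: 32 terms.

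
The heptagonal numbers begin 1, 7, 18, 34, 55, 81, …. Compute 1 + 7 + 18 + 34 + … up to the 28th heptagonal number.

18676

Σ i(5i−3)/2 = (5Σi² − 3Σi) / 2 over i = 1..28.
Σi = 406 and Σi² = 7714.
(5·7714 − 3·406) / 2 = 37352/2 = 18676.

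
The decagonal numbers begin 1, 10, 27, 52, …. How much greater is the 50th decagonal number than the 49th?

Consecutive decagonal numbers differ by 8n − 7: here 8·50 − 7 = 393.

393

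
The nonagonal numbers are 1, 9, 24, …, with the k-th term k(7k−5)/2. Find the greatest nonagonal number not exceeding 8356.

8281

Solve n(7n−5)/2 ≤ 8356 for integer n.
n = 49 gives 8281 ≤ 8356, while n = 50 gives 8625 > 8356; so the answer is 8281.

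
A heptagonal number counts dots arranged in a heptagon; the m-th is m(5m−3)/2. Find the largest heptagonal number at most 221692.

Solve n(5n−3)/2 ≤ 221692 for integer n.
n = 298 gives 221563 ≤ 221692, while n = 299 gives 223054 > 221692; so the answer is 221563.

221563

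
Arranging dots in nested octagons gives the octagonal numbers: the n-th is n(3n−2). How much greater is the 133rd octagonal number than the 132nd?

793

Consecutive octagonal numbers differ by 6n − 5: here 6·133 − 5 = 793.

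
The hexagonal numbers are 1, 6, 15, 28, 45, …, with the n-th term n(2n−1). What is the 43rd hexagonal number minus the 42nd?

Consecutive hexagonal numbers differ by 4n − 3: here 4·43 − 3 = 169.

169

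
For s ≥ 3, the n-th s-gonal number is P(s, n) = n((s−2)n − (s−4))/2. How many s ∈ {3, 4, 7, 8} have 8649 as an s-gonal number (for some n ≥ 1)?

s = 3: P(3, 131) = 8646 and P(3, 132) = 8778; 8649 is not s-gonal.
s = 4: P(4, 93) = 8649. ✓
s = 7: P(7, 59) = 8614 and P(7, 60) = 8910; 8649 is not s-gonal.
s = 8: P(8, 54) = 8640 and P(8, 55) = 8965; 8649 is not s-gonal.
Hits: s ∈ {4} → 1.

1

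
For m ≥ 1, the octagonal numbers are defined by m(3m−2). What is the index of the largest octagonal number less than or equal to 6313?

Solve n(3n−2) ≤ 6313 for integer n.
n = 46 gives 6256 ≤ 6313, while n = 47 gives 6533 > 6313; so the answer is index 46.

46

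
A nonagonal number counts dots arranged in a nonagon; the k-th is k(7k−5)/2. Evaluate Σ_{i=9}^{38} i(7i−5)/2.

64090

Σ i(7i−5)/2 = (7Σi² − 5Σi) / 2 over i = 9..38.
Σi = 741 − 36 = 705 and Σi² = 19019 − 204 = 18815.
(7·18815 − 5·705) / 2 = 128180/2 = 64090.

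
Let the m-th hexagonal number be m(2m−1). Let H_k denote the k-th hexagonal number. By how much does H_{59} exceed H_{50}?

59·(2·59 − 1) = 6903 and 50·(2·50 − 1) = 4950.
Difference: 6903 − 4950 = 1953.

1953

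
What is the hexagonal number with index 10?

10·(2·10 − 1) = 10·19 = 190.

190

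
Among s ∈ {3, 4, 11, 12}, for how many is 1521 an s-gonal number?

s = 3: P(3, 54) = 1485 and P(3, 55) = 1540; 1521 is not s-gonal.
s = 4: P(4, 39) = 1521. ✓
s = 11: P(11, 18) = 1395 and P(11, 19) = 1558; 1521 is not s-gonal.
s = 12: P(12, 17) = 1377 and P(12, 18) = 1548; 1521 is not s-gonal.
Hits: s ∈ {4} → 1.

1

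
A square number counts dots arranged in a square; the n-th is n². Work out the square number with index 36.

The 36th square number is n² with n = 36.
36² = 1296.

1296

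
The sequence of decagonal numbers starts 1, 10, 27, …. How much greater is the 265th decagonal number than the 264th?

Consecutive decagonal numbers differ by 8n − 7: here 8·265 − 7 = 2113.

2113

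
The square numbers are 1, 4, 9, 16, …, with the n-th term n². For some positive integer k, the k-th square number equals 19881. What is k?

We need n² = 19881, so n = √19881 = 141.
Check: 141² = 19881. ✓

141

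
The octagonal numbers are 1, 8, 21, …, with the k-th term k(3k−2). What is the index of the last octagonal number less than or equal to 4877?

Solve n(3n−2) ≤ 4877 for integer n.
n = 40 gives 4720 ≤ 4877, while n = 41 gives 4961 > 4877; so the answer is index 40.

40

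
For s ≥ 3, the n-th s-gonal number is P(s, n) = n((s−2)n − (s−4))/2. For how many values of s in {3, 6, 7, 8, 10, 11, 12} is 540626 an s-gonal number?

1

s = 3: P(3, 1039) = 540280 and P(3, 1040) = 541320; 540626 is not s-gonal.
s = 6: P(6, 520) = 540280 and P(6, 521) = 542361; 540626 is not s-gonal.
s = 7: P(7, 465) = 539865 and P(7, 466) = 542191; 540626 is not s-gonal.
s = 8: P(8, 424) = 538480 and P(8, 425) = 541025; 540626 is not s-gonal.
s = 10: P(10, 368) = 540592 and P(10, 369) = 543537; 540626 is not s-gonal.
s = 11: P(11, 347) = 540626. ✓
s = 12: P(12, 329) = 539889 and P(12, 330) = 543180; 540626 is not s-gonal.
Hits: s ∈ {11} → 1.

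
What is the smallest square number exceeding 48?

Solve n² > 48 for integer n.
The largest n with value ≤ 48 is 6 (since 36 ≤ 48 < 49), so the first above is n = 7, value 49.

49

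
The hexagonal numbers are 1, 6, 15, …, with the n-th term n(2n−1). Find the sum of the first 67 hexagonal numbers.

202742

Σ i(2i−1) = 2Σi² − Σi over i = 1..67.
Σi = 2278 and Σi² = 102510.
2·102510 − 1·2278 = 202742.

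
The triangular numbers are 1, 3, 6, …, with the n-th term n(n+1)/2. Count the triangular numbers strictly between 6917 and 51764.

204

The n-th triangular number is n(n+1)/2.
Smallest index with value > 6917: n = 118 (giving 7021).
Largest index with value < 51764: n = 321 (giving 51681).
Indices 118 through 321: 204 terms.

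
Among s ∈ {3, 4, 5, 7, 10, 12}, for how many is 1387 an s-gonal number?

1

s = 3: P(3, 52) = 1378 and P(3, 53) = 1431; 1387 is not s-gonal.
s = 4: P(4, 37) = 1369 and P(4, 38) = 1444; 1387 is not s-gonal.
s = 5: P(5, 30) = 1335 and P(5, 31) = 1426; 1387 is not s-gonal.
s = 7: P(7, 23) = 1288 and P(7, 24) = 1404; 1387 is not s-gonal.
s = 10: P(10, 19) = 1387. ✓
s = 12: P(12, 17) = 1377 and P(12, 18) = 1548; 1387 is not s-gonal.
Hits: s ∈ {10} → 1.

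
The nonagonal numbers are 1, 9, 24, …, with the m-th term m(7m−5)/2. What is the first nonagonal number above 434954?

Solve n(7n−5)/2 > 434954 for integer n.
The largest n with value ≤ 434954 is 352 (since 432784 ≤ 434954 < 435249), so the first above is n = 353, value 435249.

435249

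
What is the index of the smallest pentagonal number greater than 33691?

151

Solve n(3n−1)/2 > 33691 for integer n.
The largest n with value ≤ 33691 is 150 (since 33675 ≤ 33691 < 34126), so the first above is n = 151, value 34126.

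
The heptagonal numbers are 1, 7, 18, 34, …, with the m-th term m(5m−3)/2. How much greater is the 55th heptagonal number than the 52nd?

798

55·(5·55 − 3)/2 = 7480 and 52·(5·52 − 3)/2 = 6682.
Difference: 7480 − 6682 = 798.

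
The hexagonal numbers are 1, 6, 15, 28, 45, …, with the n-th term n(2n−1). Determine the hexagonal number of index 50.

50·(2·50 − 1) = 50·99 = 4950.

4950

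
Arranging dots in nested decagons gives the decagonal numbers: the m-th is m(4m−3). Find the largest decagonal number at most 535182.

534726

Solve n(4n−3) ≤ 535182 for integer n.
n = 366 gives 534726 ≤ 535182, while n = 367 gives 537655 > 535182; so the answer is 534726.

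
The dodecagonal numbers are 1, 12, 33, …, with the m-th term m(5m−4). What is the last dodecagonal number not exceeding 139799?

Solve n(5n−4) ≤ 139799 for integer n.
n = 167 gives 138777 ≤ 139799, while n = 168 gives 140448 > 139799; so the answer is 138777.

138777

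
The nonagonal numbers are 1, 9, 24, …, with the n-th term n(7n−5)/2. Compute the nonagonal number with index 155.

83700

The 155th nonagonal number is n(7n−5)/2 with n = 155.
155·(7·155 − 5)/2 = 155·1080/2 = 155·540 = 83700.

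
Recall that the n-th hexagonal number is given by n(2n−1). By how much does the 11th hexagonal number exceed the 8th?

111

11·(2·11 − 1) = 231 and 8·(2·8 − 1) = 120.
Difference: 231 − 120 = 111.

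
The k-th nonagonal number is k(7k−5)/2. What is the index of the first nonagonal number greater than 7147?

46

Solve n(7n−5)/2 > 7147 for integer n.
The largest n with value ≤ 7147 is 45 (since 6975 ≤ 7147 < 7291), so the first above is n = 46, value 7291.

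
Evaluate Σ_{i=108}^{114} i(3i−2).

Σ i(3i−2) = 3Σi² − 2Σi over i = 108..114.
Σi = 6555 − 5778 = 777 and Σi² = 500365 − 414090 = 86275.
3·86275 − 2·777 = 257271.

257271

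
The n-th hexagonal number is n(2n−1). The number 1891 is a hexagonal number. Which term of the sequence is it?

Set n(2n−1) = 1891, giving 2n² − n − 1891 = 0.
The discriminant is 1 + 8·1891 = 15129, and √15129 = 123.
So n = (1 + 123) / 4 = 124/4 = 31.

31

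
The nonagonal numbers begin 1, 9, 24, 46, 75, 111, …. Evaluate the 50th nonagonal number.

The 50th nonagonal number is n(7n−5)/2 with n = 50.
50·(7·50 − 5)/2 = 50·345/2 = 8625.

8625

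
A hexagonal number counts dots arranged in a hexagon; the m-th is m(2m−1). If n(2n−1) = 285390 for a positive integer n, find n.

Set n(2n−1) = 285390, giving 2n² − n − 285390 = 0.
The discriminant is 1 + 8·285390 = 2283121, and √2283121 = 1511.
So n = (1 + 1511) / 4 = 1512/4 = 378.

378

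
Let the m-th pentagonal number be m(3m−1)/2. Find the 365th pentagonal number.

The 365th pentagonal number is n(3n−1)/2 with n = 365.
365·(3·365 − 1)/2 = 365·1094/2 = 365·547 = 199655.

199655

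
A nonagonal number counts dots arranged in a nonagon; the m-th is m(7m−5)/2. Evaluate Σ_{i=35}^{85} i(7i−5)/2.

673625

Σ i(7i−5)/2 = (7Σi² − 5Σi) / 2 over i = 35..85.
Σi = 3655 − 595 = 3060 and Σi² = 208335 − 13685 = 194650.
(7·194650 − 5·3060) / 2 = 1347250/2 = 673625.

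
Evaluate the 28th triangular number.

406

The 28th triangular number is n(n+1)/2 with n = 28.
28·29/2 = 812/2 = 406.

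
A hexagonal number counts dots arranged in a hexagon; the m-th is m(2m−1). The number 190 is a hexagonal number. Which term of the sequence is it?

Set n(2n−1) = 190, giving 2n² − n − 190 = 0.
The discriminant is 1 + 8·190 = 1521, and √1521 = 39.
So n = (1 + 39) / 4 = 40/4 = 10.

10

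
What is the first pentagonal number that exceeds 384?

425

Solve n(3n−1)/2 > 384 for integer n.
The largest n with value ≤ 384 is 16 (since 376 ≤ 384 < 425), so the first above is n = 17, value 425.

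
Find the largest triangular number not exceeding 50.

Solve n(n+1)/2 ≤ 50 for integer n.
n = 9 gives 45 ≤ 50, while n = 10 gives 55 > 50; so the answer is 45.

45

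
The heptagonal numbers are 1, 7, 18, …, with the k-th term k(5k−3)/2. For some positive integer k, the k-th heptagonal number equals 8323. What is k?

Set n(5n−3)/2 = 8323, giving 5n² − 3n − 16646 = 0.
So n = (3 + 577) / 10 = 580/10 = 58.

58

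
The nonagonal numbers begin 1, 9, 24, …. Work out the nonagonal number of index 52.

The 52nd nonagonal number is n(7n−5)/2 with n = 52.
52·(7·52 − 5)/2 = 52·359/2 = 9334.

9334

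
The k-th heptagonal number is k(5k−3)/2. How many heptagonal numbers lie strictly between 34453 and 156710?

The n-th heptagonal number is n(5n−3)/2.
Smallest index with value > 34453: n = 118 (giving 34633).
Largest index with value < 156710: n = 250 (giving 155875).
Indices 118 through 250: 133 terms.

133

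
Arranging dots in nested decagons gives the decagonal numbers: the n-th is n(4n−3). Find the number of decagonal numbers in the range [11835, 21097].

19

The n-th decagonal number is n(4n−3).
Smallest index with value ≥ 11835: n = 55 (giving 11935).
Largest index with value ≤ 21097: n = 73 (giving 21097).
Indices 55 through 73: 19 terms.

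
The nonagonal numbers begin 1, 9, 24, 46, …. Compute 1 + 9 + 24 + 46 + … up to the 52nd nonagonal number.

165360

Σ i(7i−5)/2 = (7Σi² − 5Σi) / 2 over i = 1..52.
Σi = 1378 and Σi² = 48230.
(7·48230 − 5·1378) / 2 = 330720/2 = 165360.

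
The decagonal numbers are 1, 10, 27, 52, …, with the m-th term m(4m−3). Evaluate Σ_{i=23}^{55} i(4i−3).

208879

Σ i(4i−3) = 4Σi² − 3Σi over i = 23..55.
Σi = 1540 − 253 = 1287 and Σi² = 56980 − 3795 = 53185.
4·53185 − 3·1287 = 208879.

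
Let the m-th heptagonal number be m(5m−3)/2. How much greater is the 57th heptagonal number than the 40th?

4097

57·(5·57 − 3)/2 = 8037 and 40·(5·40 − 3)/2 = 3940.
Difference: 8037 − 3940 = 4097.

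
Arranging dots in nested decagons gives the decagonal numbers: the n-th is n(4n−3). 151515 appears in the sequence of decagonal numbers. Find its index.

Set n(4n−3) = 151515, giving 4n² − 3n − 151515 = 0.
The discriminant is 9 + 16·151515 = 2424249, and √2424249 = 1557.
So n = (3 + 1557) / 8 = 1560/8 = 195.

195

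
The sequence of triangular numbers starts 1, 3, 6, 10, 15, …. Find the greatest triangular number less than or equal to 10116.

Solve n(n+1)/2 ≤ 10116 for integer n.
n = 141 gives 10011 ≤ 10116, while n = 142 gives 10153 > 10116; so the answer is 10011.

10011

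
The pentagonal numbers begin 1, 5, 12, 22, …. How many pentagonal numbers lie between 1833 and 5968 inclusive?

28

The n-th pentagonal number is n(3n−1)/2.
Smallest index with value ≥ 1833: n = 36 (giving 1926).
Largest index with value ≤ 5968: n = 63 (giving 5922).
Indices 36 through 63: 28 terms.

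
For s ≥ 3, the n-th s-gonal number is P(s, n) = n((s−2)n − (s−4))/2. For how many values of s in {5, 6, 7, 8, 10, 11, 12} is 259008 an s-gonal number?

s = 5: P(5, 415) = 258130 and P(5, 416) = 259376; 259008 is not s-gonal.
s = 6: P(6, 360) = 258840 and P(6, 361) = 260281; 259008 is not s-gonal.
s = 7: P(7, 322) = 258727 and P(7, 323) = 260338; 259008 is not s-gonal.
s = 8: P(8, 294) = 258720 and P(8, 295) = 260485; 259008 is not s-gonal.
s = 10: P(10, 254) = 257302 and P(10, 255) = 259335; 259008 is not s-gonal.
s = 11: P(11, 240) = 258360 and P(11, 241) = 260521; 259008 is not s-gonal.
s = 12: P(12, 228) = 259008. ✓
Hits: s ∈ {12} → 1.

1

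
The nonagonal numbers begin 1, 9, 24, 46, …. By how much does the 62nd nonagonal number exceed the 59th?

62·(7·62 − 5)/2 = 13299 and 59·(7·59 − 5)/2 = 12036.
Difference: 13299 − 12036 = 1263.

1263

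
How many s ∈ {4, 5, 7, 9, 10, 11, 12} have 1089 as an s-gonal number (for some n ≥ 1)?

2

s = 4: P(4, 33) = 1089. ✓
s = 5: P(5, 27) = 1080 and P(5, 28) = 1162; 1089 is not s-gonal.
s = 7: P(7, 21) = 1071 and P(7, 22) = 1177; 1089 is not s-gonal.
s = 9: P(9, 18) = 1089. ✓
s = 10: P(10, 16) = 976 and P(10, 17) = 1105; 1089 is not s-gonal.
s = 11: P(11, 15) = 960 and P(11, 16) = 1096; 1089 is not s-gonal.
s = 12: P(12, 15) = 1065 and P(12, 16) = 1216; 1089 is not s-gonal.
Hits: s ∈ {4, 9} → 2.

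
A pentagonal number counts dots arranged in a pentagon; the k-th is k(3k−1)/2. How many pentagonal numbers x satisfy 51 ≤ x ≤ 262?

8

The n-th pentagonal number is n(3n−1)/2.
Smallest index with value ≥ 51: n = 6 (giving 51).
Largest index with value ≤ 262: n = 13 (giving 247).
Indices 6 through 13: 8 terms.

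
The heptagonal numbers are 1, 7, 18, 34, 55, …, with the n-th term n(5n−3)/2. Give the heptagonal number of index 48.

The 48th heptagonal number is n(5n−3)/2 with n = 48.
48·(5·48 − 3)/2 = 48·237/2 = 5688.

5688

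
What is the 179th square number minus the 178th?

357

n² − (n−1)² = 2n − 1, so 179² − 178² = 2·179 − 1 = 357.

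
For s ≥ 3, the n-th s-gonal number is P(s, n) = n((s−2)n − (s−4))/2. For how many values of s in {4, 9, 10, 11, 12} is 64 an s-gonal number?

s = 4: P(4, 8) = 64. ✓
s = 9: P(9, 4) = 46 and P(9, 5) = 75; 64 is not s-gonal.
s = 10: P(10, 4) = 52 and P(10, 5) = 85; 64 is not s-gonal.
s = 11: P(11, 4) = 58 and P(11, 5) = 95; 64 is not s-gonal.
s = 12: P(12, 4) = 64. ✓
Hits: s ∈ {4, 12} → 2.

2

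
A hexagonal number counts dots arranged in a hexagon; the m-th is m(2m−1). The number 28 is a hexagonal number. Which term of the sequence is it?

4

Set n(2n−1) = 28, giving 2n² − n − 28 = 0.
The discriminant is 1 + 8·28 = 225, and √225 = 15.
So n = (1 + 15) / 4 = 16/4 = 4.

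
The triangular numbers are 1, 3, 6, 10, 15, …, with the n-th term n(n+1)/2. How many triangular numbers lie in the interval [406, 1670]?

30

The n-th triangular number is n(n+1)/2.
Smallest index with value ≥ 406: n = 28 (giving 406).
Largest index with value ≤ 1670: n = 57 (giving 1653).
Indices 28 through 57: 30 terms.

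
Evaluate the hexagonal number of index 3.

15

3·(2·3 − 1) = 3·5 = 15.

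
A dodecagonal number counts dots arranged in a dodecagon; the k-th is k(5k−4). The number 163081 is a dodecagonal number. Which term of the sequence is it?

181

Set n(5n−4) = 163081, giving 5n² − 4n − 163081 = 0.
So n = (4 + 1806) / 10 = 1810/10 = 181.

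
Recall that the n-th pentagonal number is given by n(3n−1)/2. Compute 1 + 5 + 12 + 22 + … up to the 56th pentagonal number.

Σ i(3i−1)/2 = (3Σi² − Σi) / 2 over i = 1..56.
Σi = 1596 and Σi² = 60116.
(3·60116 − 1·1596) / 2 = 178752/2 = 89376.

89376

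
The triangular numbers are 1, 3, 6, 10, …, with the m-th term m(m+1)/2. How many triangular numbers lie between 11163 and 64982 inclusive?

The n-th triangular number is n(n+1)/2.
Smallest index with value ≥ 11163: n = 149 (giving 11175).
Largest index with value ≤ 64982: n = 360 (giving 64980).
Indices 149 through 360: 212 terms.

212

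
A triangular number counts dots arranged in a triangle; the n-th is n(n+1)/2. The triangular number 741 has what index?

Set n(n+1)/2 = 741, giving n² + n − 1482 = 0.
The discriminant is 1 + 8·741 = 5929, and √5929 = 77.
So n = (-1 + 77) / 2 = 76/2 = 38.
Check: 38·39/2 = 741. ✓

38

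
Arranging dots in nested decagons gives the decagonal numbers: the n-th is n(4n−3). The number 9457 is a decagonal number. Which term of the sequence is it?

Set n(4n−3) = 9457, giving 4n² − 3n − 9457 = 0.
So n = (3 + 389) / 8 = 392/8 = 49.

49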